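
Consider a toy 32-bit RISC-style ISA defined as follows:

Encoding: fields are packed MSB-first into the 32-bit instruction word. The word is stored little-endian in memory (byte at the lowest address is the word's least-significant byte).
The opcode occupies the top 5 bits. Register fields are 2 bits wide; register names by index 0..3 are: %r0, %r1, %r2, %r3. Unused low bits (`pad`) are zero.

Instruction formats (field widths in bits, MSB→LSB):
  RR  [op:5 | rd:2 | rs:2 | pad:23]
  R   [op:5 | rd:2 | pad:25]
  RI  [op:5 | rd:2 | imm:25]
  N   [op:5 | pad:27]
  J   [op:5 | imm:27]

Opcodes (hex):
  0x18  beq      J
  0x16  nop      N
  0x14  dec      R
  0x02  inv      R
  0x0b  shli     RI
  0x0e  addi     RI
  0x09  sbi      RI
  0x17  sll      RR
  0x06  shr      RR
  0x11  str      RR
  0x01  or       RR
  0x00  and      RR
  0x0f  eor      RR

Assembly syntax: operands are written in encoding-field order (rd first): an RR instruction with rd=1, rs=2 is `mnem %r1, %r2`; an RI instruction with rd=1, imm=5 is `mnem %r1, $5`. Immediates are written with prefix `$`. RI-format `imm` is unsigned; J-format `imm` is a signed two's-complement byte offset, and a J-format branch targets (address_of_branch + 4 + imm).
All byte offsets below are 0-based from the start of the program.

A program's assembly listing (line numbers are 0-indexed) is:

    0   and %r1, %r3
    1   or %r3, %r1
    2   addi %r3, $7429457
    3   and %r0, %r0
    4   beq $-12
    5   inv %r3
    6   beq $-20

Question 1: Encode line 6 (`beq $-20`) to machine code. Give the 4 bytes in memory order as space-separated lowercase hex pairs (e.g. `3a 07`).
ec ff ff c7

line 6 (beq): pack op=0x18:5|imm=-20:27 = 0xc7ffffec; little→ ec ff ff c7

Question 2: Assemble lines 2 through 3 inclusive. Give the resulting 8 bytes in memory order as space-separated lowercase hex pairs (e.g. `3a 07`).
51 5d 71 76 00 00 00 00

line 2 (addi): pack op=0xe:5|rd=3:2|imm=7429457:25 = 0x76715d51; little→ 51 5d 71 76
line 3 (and): pack op=0x0:5|rd=0:2|rs=0:2|pad=0:23 = 0x00000000; little→ 00 00 00 00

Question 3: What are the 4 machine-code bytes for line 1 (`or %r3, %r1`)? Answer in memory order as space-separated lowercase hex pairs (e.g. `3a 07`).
00 00 80 0e

L1: or op=0x1:5|rd=3:2|rs=1:2|pad=0:23 ⇒ 0x0e800000 ⇒ little 00 00 80 0e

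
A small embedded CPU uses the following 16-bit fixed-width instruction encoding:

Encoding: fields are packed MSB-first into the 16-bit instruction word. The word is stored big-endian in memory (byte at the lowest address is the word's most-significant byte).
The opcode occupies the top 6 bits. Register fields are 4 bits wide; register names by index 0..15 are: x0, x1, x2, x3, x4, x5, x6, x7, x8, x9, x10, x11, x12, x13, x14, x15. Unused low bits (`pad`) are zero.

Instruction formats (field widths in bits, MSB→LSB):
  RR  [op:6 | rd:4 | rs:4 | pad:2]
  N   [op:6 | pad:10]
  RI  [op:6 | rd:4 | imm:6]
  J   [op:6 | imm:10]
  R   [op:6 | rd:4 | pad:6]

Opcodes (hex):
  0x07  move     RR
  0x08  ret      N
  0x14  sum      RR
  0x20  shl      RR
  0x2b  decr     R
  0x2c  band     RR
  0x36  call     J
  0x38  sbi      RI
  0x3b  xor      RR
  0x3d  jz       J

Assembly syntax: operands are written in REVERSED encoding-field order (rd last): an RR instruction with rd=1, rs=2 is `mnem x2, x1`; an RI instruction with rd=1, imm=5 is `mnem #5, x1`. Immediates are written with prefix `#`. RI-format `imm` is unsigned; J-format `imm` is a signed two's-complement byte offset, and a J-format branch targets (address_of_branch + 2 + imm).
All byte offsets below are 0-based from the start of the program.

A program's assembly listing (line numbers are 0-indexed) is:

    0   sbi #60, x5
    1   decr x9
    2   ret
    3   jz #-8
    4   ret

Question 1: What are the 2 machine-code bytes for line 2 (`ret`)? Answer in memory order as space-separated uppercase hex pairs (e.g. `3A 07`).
20 00

2. ret fields op=0x8:6|pad=0:10 → word 2000h → 20 00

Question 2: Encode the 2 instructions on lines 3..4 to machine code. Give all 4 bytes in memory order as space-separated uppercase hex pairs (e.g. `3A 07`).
F7 F8 20 00

3. jz fields op=0x3d:6|imm=-8:10 → word f7f8h → f7 f8
4. ret fields op=0x8:6|pad=0:10 → word 2000h → 20 00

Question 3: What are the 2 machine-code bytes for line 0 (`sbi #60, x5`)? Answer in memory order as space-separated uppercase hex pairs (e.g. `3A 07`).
E1 7C

L0: sbi op=0x38:6|rd=5:4|imm=60:6 ⇒ 0xe17c ⇒ big e1 7c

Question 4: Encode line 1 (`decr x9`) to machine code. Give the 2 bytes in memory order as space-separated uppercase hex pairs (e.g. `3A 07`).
AE 40

line 1 (decr): pack op=0x2b:6|rd=9:4|pad=0:6 = 0xae40; big→ ae 40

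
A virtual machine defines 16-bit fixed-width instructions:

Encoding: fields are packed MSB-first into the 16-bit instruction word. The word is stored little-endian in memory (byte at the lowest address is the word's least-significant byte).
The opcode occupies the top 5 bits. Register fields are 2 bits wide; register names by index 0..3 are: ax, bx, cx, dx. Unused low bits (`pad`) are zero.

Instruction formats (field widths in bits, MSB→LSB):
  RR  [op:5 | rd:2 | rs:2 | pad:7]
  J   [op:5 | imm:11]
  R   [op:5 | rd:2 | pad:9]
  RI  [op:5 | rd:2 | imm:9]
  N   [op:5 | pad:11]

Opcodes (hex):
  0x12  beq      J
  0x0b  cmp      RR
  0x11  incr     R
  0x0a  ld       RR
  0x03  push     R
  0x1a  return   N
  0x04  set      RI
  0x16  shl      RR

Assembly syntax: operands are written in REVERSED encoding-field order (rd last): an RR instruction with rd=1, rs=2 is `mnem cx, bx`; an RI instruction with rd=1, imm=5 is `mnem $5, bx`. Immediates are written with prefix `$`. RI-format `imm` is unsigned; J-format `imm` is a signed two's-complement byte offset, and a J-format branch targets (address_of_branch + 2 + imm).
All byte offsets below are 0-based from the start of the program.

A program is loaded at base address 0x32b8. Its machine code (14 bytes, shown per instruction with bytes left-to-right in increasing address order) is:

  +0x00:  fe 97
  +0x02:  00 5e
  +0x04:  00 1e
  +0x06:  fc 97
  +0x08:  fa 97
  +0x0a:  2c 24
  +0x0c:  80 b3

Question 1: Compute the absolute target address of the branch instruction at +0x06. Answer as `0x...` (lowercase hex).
0x32bc

[06] fc 97 → 0x97fc
  op=0x97fc>>11=0x12 ⇒ beq (J)
  [10:0] imm=2044 (s11→-4) = $-4
  target = base 0x32b8 + off 0x06 + 2 + imm -4 = 0x32bc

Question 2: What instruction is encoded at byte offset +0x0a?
set $44, cx

off 0x0a: read 2c 24 as little → 0x242c
  op=0x242c>>11=0x4 ⇒ set (RI)
  [10:9] rd=2 = cx
  [8:0] imm=44 = $44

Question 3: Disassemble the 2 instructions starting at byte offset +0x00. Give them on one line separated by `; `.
+0x00: fe 97 ⇒ word 0x97fe (little)
  opcode bits[15:11]=0x12: beq/J
  imm: (w>>0)&0x7ff=0x7fe (s11→-2) → $-2
+0x02: 00 5e ⇒ word 0x5e00 (little)
  opcode bits[15:11]=0xb: cmp/RR
  rd: (w>>9)&0x3=0x3 → dx
  rs: (w>>7)&0x3=0x0 → ax

beq $-2; cmp ax, dx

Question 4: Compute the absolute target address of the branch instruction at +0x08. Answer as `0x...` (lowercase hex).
0x32bc

off 0x08: read fa 97 as little → 0x97fa
  top 5b → 0x12 → beq [J]
  [10:0] imm=2042 (s11→-6) = $-6
  target = base 0x32b8 + off 0x08 + 2 + imm -6 = 0x32bc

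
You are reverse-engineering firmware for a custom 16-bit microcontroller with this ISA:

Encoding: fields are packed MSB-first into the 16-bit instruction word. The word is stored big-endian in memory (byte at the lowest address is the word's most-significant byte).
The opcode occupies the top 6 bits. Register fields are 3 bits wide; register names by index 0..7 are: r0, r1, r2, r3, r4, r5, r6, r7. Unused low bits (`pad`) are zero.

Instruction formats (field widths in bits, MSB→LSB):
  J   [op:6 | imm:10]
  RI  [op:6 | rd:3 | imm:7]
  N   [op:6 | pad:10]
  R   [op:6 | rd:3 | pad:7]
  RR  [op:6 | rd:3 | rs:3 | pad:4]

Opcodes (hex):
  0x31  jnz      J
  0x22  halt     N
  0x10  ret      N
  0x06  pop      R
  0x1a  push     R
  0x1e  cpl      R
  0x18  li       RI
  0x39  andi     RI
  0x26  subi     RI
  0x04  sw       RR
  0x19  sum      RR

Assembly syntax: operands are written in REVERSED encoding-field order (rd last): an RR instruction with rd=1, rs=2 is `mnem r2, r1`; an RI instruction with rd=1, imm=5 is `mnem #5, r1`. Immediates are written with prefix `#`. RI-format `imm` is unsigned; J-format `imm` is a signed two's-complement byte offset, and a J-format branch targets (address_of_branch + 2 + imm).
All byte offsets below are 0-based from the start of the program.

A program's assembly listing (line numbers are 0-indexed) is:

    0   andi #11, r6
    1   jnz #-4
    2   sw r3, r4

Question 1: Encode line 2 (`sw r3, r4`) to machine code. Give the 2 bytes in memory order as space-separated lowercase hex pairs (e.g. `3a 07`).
12 30

line 2 (sw): pack op=0x4:6|rd=4:3|rs=3:3|pad=0:4 = 0x1230; big→ 12 30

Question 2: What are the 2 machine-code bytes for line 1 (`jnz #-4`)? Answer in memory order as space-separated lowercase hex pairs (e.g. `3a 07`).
c7 fc

L1: jnz op=0x31:6|imm=-4:10 ⇒ 0xc7fc ⇒ big c7 fc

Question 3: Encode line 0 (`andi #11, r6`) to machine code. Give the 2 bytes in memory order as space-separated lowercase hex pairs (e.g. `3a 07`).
e7 0b

0. andi fields op=0x39:6|rd=6:3|imm=11:7 → word e70bh → e7 0b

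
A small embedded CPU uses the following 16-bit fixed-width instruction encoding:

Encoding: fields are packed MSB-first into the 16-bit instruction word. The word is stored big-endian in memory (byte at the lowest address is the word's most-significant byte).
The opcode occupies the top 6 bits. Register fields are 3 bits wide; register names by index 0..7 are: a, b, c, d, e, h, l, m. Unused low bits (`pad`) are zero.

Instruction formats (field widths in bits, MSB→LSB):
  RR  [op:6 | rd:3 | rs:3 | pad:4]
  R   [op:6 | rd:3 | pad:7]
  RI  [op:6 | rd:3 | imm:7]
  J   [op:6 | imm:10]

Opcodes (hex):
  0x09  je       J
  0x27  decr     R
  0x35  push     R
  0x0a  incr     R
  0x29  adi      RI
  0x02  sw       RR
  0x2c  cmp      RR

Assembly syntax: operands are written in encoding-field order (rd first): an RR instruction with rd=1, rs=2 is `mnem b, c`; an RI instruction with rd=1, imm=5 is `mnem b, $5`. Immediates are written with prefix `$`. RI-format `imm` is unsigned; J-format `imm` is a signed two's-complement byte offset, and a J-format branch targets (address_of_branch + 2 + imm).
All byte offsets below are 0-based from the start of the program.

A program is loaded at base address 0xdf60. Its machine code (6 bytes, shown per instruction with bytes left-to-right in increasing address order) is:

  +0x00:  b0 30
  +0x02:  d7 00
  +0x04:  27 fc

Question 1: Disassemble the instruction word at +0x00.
cmp a, d

off 0x00: read b0 30 as big → 0xb030
  op=0xb030>>10=0x2c ⇒ cmp (RR)
  rd: (w>>7)&0x7=0x0 → a
  rs: (w>>4)&0x7=0x3 → d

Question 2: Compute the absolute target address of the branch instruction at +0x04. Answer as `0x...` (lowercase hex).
0xdf62

@+04  big-endian(27 fc) = 0x27fc
  op=0x27fc>>10=0x9 ⇒ je (J)
  imm@[9:0]=0x3fc (s10→-4) ⇒ $-4
  target = base 0xdf60 + off 0x04 + 2 + imm -4 = 0xdf62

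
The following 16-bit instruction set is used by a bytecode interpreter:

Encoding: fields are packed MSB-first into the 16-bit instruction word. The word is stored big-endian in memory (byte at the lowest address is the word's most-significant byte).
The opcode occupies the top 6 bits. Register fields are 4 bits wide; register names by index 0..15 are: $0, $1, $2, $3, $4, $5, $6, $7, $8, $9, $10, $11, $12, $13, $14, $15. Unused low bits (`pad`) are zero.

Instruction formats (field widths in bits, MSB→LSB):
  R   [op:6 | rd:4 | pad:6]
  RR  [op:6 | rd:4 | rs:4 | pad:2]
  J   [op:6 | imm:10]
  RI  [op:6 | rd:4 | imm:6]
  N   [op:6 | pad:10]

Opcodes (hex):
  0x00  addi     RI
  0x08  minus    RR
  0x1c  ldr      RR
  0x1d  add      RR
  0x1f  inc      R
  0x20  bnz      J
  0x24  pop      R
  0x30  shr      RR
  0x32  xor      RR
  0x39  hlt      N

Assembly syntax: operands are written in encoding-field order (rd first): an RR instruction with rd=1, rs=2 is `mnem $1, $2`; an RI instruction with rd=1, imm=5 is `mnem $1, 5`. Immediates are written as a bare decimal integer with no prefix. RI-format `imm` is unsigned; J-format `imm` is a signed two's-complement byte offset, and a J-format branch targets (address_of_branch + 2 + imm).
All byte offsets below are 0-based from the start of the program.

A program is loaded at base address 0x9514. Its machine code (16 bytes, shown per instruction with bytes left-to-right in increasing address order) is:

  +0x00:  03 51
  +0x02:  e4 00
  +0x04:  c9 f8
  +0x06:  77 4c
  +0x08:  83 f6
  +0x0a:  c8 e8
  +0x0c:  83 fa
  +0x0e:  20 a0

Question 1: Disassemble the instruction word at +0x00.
off 0x00: read 03 51 as big → 0x0351
  op=0x0351>>10=0x0 ⇒ addi (RI)
  [9:6] rd=13 = $13
  [5:0] imm=17 = 17

addi $13, 17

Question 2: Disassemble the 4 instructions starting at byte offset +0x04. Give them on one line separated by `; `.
@+04  big-endian(c9 f8) = 0xc9f8
  opcode bits[15:10]=0x32: xor/RR
  rd@[9:6]=0x7 ⇒ $7
  rs@[5:2]=0xe ⇒ $14
@+06  big-endian(77 4c) = 0x774c
  opcode bits[15:10]=0x1d: add/RR
  rd@[9:6]=0xd ⇒ $13
  rs@[5:2]=0x3 ⇒ $3
@+08  big-endian(83 f6) = 0x83f6
  opcode bits[15:10]=0x20: bnz/J
  imm@[9:0]=0x3f6 (s10→-10) ⇒ -10
@+0a  big-endian(c8 e8) = 0xc8e8
  opcode bits[15:10]=0x32: xor/RR
  rd@[9:6]=0x3 ⇒ $3
  rs@[5:2]=0xa ⇒ $10

xor $7, $14; add $13, $3; bnz -10; xor $3, $10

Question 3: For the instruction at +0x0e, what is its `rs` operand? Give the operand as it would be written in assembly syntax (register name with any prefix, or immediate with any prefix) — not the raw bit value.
$8

@+0e  big-endian(20 a0) = 0x20a0
  top 6b → 0x8 → minus [RR]
  [9:6] rd=2 = $2
  [5:2] rs=8 = $8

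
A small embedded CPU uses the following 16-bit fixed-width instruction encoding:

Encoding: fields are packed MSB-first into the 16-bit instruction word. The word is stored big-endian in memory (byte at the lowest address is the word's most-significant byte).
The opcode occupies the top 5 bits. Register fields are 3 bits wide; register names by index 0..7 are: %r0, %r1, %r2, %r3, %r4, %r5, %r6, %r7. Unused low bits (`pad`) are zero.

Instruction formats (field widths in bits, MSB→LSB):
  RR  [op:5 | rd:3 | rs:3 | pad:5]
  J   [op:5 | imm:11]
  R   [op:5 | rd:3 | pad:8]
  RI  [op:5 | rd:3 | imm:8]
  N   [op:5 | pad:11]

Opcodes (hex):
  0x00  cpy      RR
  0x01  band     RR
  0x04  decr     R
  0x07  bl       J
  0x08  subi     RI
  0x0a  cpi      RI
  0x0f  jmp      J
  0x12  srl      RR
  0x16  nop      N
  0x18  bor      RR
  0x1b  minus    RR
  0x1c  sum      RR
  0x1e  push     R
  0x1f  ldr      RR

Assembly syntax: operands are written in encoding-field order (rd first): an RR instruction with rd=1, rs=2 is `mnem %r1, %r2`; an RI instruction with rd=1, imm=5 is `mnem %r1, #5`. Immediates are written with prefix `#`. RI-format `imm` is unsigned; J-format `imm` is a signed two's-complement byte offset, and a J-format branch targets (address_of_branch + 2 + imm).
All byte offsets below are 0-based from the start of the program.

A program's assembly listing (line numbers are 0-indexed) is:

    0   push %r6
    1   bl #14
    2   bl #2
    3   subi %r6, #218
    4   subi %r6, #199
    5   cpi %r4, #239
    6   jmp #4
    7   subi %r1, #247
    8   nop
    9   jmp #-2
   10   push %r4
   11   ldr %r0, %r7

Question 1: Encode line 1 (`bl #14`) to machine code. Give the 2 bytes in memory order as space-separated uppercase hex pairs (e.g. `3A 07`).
38 0E

L1: bl op=0x7:5|imm=14:11 ⇒ 0x380e ⇒ big 38 0e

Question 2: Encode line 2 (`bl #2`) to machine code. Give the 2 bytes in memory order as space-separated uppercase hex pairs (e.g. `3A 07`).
line 2 (bl): pack op=0x7:5|imm=2:11 = 0x3802; big→ 38 02

38 02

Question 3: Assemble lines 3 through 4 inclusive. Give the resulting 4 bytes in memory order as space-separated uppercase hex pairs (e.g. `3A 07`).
46 DA 46 C7

3. subi fields op=0x8:5|rd=6:3|imm=218:8 → word 46dah → 46 da
4. subi fields op=0x8:5|rd=6:3|imm=199:8 → word 46c7h → 46 c7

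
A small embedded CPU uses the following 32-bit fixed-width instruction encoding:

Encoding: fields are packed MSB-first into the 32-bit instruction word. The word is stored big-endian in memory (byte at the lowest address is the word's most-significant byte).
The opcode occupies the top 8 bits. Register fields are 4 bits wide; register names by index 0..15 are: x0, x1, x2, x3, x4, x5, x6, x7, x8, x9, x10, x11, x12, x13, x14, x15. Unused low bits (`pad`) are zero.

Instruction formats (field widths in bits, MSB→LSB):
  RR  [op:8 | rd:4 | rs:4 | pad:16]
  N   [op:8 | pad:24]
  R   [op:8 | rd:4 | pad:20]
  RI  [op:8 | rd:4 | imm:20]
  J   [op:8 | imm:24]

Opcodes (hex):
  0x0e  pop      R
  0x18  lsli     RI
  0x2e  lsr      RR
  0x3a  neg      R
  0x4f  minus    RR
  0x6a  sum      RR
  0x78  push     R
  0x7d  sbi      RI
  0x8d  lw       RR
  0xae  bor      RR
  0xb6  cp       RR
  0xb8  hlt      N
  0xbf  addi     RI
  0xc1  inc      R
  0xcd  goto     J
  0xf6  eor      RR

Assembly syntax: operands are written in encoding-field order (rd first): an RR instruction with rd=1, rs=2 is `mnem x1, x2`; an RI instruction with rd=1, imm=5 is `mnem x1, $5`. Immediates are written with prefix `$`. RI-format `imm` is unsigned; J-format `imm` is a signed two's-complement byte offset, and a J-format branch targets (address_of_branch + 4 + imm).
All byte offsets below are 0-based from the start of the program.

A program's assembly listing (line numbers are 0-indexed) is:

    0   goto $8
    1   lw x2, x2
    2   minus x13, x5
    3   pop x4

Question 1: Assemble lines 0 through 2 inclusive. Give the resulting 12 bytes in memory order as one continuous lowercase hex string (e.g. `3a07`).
cd0000088d2200004fd50000

L0: goto op=0xcd:8|imm=8:24 ⇒ 0xcd000008 ⇒ big cd 00 00 08
L1: lw op=0x8d:8|rd=2:4|rs=2:4|pad=0:16 ⇒ 0x8d220000 ⇒ big 8d 22 00 00
L2: minus op=0x4f:8|rd=13:4|rs=5:4|pad=0:16 ⇒ 0x4fd50000 ⇒ big 4f d5 00 00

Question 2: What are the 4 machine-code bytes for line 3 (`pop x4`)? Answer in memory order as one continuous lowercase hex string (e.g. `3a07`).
3. pop fields op=0xe:8|rd=4:4|pad=0:20 → word 0e400000h → 0e 40 00 00

0e400000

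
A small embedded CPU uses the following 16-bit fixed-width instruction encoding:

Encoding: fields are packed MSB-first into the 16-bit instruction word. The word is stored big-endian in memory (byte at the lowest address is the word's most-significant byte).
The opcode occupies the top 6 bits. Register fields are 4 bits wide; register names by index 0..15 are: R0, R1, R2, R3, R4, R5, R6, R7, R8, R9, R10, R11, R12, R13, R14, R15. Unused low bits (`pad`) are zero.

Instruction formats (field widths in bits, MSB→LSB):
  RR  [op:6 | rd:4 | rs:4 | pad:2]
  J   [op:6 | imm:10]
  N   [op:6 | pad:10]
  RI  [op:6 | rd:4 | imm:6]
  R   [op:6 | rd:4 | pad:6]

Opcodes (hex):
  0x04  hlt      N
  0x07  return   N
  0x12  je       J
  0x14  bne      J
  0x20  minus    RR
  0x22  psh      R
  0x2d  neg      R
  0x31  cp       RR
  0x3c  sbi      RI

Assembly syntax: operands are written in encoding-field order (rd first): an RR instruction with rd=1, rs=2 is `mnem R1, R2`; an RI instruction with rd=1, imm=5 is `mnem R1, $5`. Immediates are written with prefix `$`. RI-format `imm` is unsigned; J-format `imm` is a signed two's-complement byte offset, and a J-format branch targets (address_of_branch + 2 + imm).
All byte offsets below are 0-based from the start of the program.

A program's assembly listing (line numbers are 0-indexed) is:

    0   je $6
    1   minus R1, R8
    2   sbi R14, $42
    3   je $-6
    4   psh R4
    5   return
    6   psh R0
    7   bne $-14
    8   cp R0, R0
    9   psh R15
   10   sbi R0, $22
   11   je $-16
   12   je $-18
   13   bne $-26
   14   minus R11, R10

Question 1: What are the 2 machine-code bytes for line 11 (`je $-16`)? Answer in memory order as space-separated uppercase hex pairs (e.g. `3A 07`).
4B F0

line 11 (je): pack op=0x12:6|imm=-16:10 = 0x4bf0; big→ 4b f0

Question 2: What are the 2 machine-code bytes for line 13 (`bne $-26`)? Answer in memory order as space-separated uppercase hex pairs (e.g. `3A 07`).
53 E6

13. bne fields op=0x14:6|imm=-26:10 → word 53e6h → 53 e6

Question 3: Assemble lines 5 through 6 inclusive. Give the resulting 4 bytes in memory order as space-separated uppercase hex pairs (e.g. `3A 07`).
1C 00 88 00

5. return fields op=0x7:6|pad=0:10 → word 1c00h → 1c 00
6. psh fields op=0x22:6|rd=0:4|pad=0:6 → word 8800h → 88 00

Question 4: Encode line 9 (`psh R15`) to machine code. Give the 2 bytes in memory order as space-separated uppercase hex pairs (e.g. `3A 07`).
8B C0

9. psh fields op=0x22:6|rd=15:4|pad=0:6 → word 8bc0h → 8b c0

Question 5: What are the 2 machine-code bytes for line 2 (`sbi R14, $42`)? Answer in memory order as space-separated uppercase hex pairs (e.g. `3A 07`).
F3 AA

line 2 (sbi): pack op=0x3c:6|rd=14:4|imm=42:6 = 0xf3aa; big→ f3 aa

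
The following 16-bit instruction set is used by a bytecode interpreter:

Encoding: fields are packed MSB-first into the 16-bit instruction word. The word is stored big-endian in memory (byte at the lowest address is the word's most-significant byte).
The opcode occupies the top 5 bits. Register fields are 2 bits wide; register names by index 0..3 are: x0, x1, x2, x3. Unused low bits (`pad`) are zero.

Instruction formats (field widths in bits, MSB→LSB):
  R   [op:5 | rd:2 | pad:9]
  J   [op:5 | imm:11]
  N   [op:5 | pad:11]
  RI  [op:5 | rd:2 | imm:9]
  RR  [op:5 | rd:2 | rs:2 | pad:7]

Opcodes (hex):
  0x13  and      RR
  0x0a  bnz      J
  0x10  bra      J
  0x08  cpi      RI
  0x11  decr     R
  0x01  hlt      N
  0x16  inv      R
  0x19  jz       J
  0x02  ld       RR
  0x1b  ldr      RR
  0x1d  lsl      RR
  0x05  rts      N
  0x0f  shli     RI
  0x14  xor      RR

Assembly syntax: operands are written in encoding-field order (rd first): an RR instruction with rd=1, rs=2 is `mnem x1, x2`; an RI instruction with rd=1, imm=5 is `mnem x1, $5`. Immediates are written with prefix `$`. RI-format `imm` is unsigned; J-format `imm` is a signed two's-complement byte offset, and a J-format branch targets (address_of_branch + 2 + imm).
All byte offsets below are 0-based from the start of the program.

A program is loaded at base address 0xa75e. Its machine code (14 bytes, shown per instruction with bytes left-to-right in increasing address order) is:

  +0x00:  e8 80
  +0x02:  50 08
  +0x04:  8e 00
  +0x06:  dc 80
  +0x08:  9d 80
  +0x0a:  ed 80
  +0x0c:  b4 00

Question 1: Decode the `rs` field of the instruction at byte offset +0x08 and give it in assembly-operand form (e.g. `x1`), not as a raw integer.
off 0x08: read 9d 80 as big → 0x9d80
  opcode bits[15:11]=0x13: and/RR
  rd@[10:9]=0x2 ⇒ x2
  rs@[8:7]=0x3 ⇒ x3

x3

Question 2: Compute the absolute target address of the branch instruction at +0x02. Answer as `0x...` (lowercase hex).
[02] 50 08 → 0x5008
  opcode bits[15:11]=0xa: bnz/J
  imm: (w>>0)&0x7ff=0x8 → $8
  target = base 0xa75e + off 0x02 + 2 + imm 8 = 0xa76a

0xa76a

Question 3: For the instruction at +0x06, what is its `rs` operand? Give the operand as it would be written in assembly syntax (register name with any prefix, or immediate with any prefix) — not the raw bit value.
x1

@+06  big-endian(dc 80) = 0xdc80
  op=0xdc80>>11=0x1b ⇒ ldr (RR)
  rd: (w>>9)&0x3=0x2 → x2
  rs: (w>>7)&0x3=0x1 → x1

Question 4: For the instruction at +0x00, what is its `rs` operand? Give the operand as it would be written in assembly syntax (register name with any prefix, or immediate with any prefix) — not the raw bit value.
@+00  big-endian(e8 80) = 0xe880
  op=0xe880>>11=0x1d ⇒ lsl (RR)
  [10:9] rd=0 = x0
  [8:7] rs=1 = x1

x1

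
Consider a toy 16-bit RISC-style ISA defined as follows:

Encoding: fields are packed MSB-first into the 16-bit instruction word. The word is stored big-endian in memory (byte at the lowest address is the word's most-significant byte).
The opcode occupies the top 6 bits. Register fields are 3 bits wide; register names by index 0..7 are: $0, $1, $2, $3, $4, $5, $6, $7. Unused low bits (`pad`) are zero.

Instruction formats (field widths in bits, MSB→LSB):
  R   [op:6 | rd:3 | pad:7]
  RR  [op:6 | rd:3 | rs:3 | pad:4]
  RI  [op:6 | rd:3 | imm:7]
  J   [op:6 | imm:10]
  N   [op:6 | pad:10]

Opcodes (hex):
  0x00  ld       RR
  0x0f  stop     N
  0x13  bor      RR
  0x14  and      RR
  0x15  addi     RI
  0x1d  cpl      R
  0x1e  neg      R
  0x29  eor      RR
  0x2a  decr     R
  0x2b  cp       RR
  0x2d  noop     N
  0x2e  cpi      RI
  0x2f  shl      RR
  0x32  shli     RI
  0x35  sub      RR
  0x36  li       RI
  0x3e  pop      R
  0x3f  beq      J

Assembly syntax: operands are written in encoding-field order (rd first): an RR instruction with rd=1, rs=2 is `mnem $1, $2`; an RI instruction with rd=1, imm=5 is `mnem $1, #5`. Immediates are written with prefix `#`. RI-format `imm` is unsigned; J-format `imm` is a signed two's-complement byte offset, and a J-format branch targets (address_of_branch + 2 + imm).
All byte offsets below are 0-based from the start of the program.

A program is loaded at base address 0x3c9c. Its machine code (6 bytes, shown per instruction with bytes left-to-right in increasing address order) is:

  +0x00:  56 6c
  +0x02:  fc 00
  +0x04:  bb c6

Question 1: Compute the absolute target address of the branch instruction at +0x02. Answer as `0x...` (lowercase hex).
0x3ca0

[02] fc 00 → 0xfc00
  op=0xfc00>>10=0x3f ⇒ beq (J)
  imm: (w>>0)&0x3ff=0x0 → #0
  target = base 0x3c9c + off 0x02 + 2 + imm 0 = 0x3ca0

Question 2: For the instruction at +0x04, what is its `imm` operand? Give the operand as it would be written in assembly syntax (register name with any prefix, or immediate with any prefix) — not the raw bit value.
#70

[04] bb c6 → 0xbbc6
  op=0xbbc6>>10=0x2e ⇒ cpi (RI)
  [9:7] rd=7 = $7
  [6:0] imm=70 = #70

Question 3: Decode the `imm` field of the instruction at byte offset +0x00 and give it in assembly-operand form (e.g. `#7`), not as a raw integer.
#108

off 0x00: read 56 6c as big → 0x566c
  opcode bits[15:10]=0x15: addi/RI
  [9:7] rd=4 = $4
  [6:0] imm=108 = #108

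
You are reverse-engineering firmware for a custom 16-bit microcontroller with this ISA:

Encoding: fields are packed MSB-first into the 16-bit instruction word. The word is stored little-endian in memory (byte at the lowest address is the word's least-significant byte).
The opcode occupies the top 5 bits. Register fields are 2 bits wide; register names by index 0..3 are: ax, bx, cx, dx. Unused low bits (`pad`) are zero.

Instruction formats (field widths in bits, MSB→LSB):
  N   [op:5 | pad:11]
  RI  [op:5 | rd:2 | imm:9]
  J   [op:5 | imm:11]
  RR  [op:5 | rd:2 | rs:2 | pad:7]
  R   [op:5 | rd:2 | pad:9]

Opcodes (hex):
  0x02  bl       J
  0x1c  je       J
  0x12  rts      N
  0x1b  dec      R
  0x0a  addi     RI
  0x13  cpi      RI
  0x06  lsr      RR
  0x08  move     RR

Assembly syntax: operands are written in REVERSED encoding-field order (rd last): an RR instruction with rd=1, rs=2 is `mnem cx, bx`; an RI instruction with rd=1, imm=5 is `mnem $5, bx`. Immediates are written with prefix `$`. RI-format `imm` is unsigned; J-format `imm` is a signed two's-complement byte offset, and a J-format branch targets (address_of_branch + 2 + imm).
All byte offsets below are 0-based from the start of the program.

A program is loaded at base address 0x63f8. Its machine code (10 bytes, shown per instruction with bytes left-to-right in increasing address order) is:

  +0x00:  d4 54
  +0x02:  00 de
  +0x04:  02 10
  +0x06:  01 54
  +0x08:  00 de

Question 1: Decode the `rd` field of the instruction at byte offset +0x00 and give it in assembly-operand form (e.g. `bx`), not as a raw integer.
@+00  little-endian(d4 54) = 0x54d4
  top 5b → 0xa → addi [RI]
  rd: (w>>9)&0x3=0x2 → cx
  imm: (w>>0)&0x1ff=0xd4 → $212

cx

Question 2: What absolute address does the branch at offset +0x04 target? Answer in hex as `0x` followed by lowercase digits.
+0x04: 02 10 ⇒ word 0x1002 (little)
  top 5b → 0x2 → bl [J]
  imm@[10:0]=0x2 ⇒ $2
  target = base 0x63f8 + off 0x04 + 2 + imm 2 = 0x6400

0x6400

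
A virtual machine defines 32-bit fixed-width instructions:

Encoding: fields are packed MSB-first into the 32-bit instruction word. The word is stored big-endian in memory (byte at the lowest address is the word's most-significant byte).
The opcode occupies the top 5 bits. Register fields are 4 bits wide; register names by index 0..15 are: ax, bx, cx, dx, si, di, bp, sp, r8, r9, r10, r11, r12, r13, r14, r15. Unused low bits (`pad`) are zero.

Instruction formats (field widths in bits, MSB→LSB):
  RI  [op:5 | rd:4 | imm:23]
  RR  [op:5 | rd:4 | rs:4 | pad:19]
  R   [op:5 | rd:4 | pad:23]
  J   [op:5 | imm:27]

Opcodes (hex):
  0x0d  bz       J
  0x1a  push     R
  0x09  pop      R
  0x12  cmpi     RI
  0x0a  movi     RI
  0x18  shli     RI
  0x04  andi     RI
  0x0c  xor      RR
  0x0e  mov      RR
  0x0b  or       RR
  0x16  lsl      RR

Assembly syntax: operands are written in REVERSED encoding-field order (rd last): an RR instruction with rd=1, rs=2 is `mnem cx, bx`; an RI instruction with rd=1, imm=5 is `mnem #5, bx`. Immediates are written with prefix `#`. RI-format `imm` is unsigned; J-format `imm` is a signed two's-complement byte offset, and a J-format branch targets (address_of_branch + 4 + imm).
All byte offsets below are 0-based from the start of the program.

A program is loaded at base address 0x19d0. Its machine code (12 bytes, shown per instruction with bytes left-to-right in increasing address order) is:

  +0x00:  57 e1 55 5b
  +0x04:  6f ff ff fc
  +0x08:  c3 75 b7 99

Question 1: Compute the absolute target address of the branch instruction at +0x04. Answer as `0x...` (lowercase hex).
[04] 6f ff ff fc → 0x6ffffffc
  top 5b → 0xd → bz [J]
  [26:0] imm=134217724 (s27→-4) = #-4
  target = base 0x19d0 + off 0x04 + 4 + imm -4 = 0x19d4

0x19d4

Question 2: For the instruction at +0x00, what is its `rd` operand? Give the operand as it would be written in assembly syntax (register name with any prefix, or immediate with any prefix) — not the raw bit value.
[00] 57 e1 55 5b → 0x57e1555b
  opcode bits[31:27]=0xa: movi/RI
  [26:23] rd=15 = r15
  [22:0] imm=6378843 = #6378843

r15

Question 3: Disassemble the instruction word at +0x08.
shli #7714713, bp

+0x08: c3 75 b7 99 ⇒ word 0xc375b799 (big)
  opcode bits[31:27]=0x18: shli/RI
  [26:23] rd=6 = bp
  [22:0] imm=7714713 = #7714713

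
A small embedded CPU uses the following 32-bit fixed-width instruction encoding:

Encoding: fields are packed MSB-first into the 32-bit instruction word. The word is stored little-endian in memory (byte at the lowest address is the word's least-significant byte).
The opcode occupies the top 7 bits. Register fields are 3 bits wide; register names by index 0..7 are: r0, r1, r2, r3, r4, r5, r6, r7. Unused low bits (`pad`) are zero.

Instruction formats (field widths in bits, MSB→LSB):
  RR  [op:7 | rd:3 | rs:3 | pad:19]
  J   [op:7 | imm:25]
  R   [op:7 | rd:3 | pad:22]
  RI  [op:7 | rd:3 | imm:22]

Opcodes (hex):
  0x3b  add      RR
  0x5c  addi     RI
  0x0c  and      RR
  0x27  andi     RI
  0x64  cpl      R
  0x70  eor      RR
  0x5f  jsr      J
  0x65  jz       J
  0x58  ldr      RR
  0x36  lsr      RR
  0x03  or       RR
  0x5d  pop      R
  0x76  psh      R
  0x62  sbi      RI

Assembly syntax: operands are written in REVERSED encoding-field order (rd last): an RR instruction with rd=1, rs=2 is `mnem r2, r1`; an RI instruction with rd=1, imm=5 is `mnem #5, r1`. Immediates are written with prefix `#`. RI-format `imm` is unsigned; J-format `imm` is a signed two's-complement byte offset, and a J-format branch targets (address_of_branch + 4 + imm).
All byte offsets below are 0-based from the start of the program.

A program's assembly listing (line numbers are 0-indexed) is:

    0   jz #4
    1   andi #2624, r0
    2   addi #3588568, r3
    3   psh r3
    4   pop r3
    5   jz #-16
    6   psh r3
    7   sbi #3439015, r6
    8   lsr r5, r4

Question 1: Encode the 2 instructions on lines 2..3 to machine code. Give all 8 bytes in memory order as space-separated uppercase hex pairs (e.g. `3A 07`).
L2: addi op=0x5c:7|rd=3:3|imm=3588568:22 ⇒ 0xb8f6c1d8 ⇒ little d8 c1 f6 b8
L3: psh op=0x76:7|rd=3:3|pad=0:22 ⇒ 0xecc00000 ⇒ little 00 00 c0 ec

D8 C1 F6 B8 00 00 C0 EC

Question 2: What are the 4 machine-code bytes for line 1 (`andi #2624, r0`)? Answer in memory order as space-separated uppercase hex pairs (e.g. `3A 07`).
1. andi fields op=0x27:7|rd=0:3|imm=2624:22 → word 4e000a40h → 40 0a 00 4e

40 0A 00 4E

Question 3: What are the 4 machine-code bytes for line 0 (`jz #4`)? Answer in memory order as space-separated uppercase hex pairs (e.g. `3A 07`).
L0: jz op=0x65:7|imm=4:25 ⇒ 0xca000004 ⇒ little 04 00 00 ca

04 00 00 CA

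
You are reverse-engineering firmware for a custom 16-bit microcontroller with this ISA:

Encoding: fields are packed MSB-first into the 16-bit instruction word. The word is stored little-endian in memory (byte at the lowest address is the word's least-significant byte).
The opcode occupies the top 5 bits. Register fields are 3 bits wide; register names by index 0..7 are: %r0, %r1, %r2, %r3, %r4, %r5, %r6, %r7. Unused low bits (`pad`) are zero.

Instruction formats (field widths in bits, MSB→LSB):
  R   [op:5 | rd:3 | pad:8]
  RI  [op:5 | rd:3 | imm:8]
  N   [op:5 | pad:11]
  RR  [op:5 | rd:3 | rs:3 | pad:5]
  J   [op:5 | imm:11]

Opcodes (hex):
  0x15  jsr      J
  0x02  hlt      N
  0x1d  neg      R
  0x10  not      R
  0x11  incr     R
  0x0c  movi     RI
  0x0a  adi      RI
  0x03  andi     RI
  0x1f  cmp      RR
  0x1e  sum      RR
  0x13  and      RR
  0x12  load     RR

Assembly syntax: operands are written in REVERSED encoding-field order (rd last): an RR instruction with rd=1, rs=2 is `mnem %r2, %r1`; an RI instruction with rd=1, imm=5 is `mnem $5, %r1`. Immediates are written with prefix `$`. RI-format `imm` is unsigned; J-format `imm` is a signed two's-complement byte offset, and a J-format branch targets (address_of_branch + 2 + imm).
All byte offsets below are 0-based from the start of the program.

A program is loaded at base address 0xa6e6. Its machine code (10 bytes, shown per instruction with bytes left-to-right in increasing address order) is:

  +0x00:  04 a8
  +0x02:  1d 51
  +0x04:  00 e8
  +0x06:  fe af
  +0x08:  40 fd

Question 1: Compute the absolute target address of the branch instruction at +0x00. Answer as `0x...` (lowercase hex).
0xa6ec

[00] 04 a8 → 0xa804
  top 5b → 0x15 → jsr [J]
  [10:0] imm=4 = $4
  target = base 0xa6e6 + off 0x00 + 2 + imm 4 = 0xa6ec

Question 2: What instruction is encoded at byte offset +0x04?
neg %r0

@+04  little-endian(00 e8) = 0xe800
  top 5b → 0x1d → neg [R]
  [10:8] rd=0 = %r0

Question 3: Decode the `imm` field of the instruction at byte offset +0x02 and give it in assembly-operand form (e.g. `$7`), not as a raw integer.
+0x02: 1d 51 ⇒ word 0x511d (little)
  top 5b → 0xa → adi [RI]
  [10:8] rd=1 = %r1
  [7:0] imm=29 = $29

$29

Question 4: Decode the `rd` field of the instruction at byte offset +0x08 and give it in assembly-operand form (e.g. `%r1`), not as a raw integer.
%r5

@+08  little-endian(40 fd) = 0xfd40
  top 5b → 0x1f → cmp [RR]
  [10:8] rd=5 = %r5
  [7:5] rs=2 = %r2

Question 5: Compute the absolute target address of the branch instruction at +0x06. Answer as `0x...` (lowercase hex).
[06] fe af → 0xaffe
  top 5b → 0x15 → jsr [J]
  imm: (w>>0)&0x7ff=0x7fe (s11→-2) → $-2
  target = base 0xa6e6 + off 0x06 + 2 + imm -2 = 0xa6ec

0xa6ec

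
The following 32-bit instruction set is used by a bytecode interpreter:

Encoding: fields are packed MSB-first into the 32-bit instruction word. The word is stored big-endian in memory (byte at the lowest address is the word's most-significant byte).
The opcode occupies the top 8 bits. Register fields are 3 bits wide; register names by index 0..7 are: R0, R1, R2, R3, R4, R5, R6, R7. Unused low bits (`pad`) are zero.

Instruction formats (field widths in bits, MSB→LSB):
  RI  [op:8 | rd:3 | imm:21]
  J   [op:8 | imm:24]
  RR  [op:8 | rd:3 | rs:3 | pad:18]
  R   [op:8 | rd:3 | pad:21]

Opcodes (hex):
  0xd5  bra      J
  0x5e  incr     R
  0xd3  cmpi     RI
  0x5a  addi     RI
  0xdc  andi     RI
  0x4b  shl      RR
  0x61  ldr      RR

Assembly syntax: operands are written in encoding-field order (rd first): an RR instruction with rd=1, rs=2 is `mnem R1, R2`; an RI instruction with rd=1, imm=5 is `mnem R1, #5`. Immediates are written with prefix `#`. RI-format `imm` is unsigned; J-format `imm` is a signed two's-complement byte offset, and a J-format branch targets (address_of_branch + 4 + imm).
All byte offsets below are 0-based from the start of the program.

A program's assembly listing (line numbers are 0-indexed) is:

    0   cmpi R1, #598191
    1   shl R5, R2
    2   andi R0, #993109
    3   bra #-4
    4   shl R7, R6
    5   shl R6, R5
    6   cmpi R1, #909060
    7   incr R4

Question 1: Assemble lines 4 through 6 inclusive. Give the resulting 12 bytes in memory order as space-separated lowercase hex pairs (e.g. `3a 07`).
4b f8 00 00 4b d4 00 00 d3 2d df 04

L4: shl op=0x4b:8|rd=7:3|rs=6:3|pad=0:18 ⇒ 0x4bf80000 ⇒ big 4b f8 00 00
L5: shl op=0x4b:8|rd=6:3|rs=5:3|pad=0:18 ⇒ 0x4bd40000 ⇒ big 4b d4 00 00
L6: cmpi op=0xd3:8|rd=1:3|imm=909060:21 ⇒ 0xd32ddf04 ⇒ big d3 2d df 04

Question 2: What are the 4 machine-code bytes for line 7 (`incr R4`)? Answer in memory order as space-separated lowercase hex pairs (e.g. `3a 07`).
line 7 (incr): pack op=0x5e:8|rd=4:3|pad=0:21 = 0x5e800000; big→ 5e 80 00 00

5e 80 00 00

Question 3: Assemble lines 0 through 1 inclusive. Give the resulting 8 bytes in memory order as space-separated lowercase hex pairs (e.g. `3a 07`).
line 0 (cmpi): pack op=0xd3:8|rd=1:3|imm=598191:21 = 0xd32920af; big→ d3 29 20 af
line 1 (shl): pack op=0x4b:8|rd=5:3|rs=2:3|pad=0:18 = 0x4ba80000; big→ 4b a8 00 00

d3 29 20 af 4b a8 00 00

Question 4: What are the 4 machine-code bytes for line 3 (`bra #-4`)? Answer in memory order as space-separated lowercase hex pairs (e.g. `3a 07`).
L3: bra op=0xd5:8|imm=-4:24 ⇒ 0xd5fffffc ⇒ big d5 ff ff fc

d5 ff ff fc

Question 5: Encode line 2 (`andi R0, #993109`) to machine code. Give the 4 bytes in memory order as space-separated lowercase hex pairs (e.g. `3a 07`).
L2: andi op=0xdc:8|rd=0:3|imm=993109:21 ⇒ 0xdc0f2755 ⇒ big dc 0f 27 55

dc 0f 27 55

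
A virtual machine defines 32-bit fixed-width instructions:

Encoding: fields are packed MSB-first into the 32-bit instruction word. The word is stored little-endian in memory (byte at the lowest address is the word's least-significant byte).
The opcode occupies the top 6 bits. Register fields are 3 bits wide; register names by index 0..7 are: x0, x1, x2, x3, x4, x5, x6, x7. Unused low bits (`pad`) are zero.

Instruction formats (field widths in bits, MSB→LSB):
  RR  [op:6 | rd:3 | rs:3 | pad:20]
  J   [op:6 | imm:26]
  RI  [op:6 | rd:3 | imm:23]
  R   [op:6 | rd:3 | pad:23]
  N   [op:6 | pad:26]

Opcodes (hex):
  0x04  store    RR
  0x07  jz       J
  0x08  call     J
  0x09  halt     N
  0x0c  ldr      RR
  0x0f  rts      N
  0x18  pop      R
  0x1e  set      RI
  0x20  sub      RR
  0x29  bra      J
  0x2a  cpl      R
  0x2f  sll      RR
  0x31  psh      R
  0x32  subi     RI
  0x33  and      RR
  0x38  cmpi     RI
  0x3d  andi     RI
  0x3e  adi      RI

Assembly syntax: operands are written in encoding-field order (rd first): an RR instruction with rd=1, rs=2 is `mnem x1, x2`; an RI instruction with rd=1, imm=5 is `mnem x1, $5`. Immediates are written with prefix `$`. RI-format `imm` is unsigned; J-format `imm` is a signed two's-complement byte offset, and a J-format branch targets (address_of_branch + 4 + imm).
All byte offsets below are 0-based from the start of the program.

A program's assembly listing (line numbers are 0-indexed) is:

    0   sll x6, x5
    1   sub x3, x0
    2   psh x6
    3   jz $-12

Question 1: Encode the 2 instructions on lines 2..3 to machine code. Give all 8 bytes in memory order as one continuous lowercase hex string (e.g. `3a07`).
000000c7f4ffff1f

L2: psh op=0x31:6|rd=6:3|pad=0:23 ⇒ 0xc7000000 ⇒ little 00 00 00 c7
L3: jz op=0x7:6|imm=-12:26 ⇒ 0x1ffffff4 ⇒ little f4 ff ff 1f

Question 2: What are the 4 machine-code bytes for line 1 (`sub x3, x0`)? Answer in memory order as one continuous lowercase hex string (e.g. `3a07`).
1. sub fields op=0x20:6|rd=3:3|rs=0:3|pad=0:20 → word 81800000h → 00 00 80 81

00008081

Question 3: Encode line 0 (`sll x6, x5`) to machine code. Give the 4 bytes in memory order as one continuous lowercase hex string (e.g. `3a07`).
line 0 (sll): pack op=0x2f:6|rd=6:3|rs=5:3|pad=0:20 = 0xbf500000; little→ 00 00 50 bf

000050bf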